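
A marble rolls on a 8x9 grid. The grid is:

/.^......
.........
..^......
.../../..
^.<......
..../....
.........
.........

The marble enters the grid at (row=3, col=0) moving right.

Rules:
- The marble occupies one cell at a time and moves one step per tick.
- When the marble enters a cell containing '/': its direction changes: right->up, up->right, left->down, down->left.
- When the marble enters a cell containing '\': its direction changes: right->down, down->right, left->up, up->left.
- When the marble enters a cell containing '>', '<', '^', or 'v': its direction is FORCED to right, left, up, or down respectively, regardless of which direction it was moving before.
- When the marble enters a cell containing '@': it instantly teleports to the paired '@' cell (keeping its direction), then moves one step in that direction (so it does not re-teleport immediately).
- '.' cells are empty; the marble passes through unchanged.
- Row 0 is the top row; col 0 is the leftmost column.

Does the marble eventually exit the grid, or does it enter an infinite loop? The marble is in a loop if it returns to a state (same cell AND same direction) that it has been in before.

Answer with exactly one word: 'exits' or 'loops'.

Step 1: enter (3,0), '.' pass, move right to (3,1)
Step 2: enter (3,1), '.' pass, move right to (3,2)
Step 3: enter (3,2), '.' pass, move right to (3,3)
Step 4: enter (3,3), '/' deflects right->up, move up to (2,3)
Step 5: enter (2,3), '.' pass, move up to (1,3)
Step 6: enter (1,3), '.' pass, move up to (0,3)
Step 7: enter (0,3), '.' pass, move up to (-1,3)
Step 8: at (-1,3) — EXIT via top edge, pos 3

Answer: exits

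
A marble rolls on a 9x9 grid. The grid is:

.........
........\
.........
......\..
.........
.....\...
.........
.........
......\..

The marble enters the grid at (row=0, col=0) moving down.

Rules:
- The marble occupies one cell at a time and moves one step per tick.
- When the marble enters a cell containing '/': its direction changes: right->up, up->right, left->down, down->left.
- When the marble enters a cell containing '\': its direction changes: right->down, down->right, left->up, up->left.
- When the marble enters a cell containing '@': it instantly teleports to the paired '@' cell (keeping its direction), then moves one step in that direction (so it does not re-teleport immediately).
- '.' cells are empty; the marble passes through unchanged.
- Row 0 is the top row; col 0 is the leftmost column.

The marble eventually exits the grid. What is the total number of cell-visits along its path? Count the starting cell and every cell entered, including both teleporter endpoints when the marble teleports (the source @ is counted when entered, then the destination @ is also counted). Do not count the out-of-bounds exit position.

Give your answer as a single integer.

Step 1: enter (0,0), '.' pass, move down to (1,0)
Step 2: enter (1,0), '.' pass, move down to (2,0)
Step 3: enter (2,0), '.' pass, move down to (3,0)
Step 4: enter (3,0), '.' pass, move down to (4,0)
Step 5: enter (4,0), '.' pass, move down to (5,0)
Step 6: enter (5,0), '.' pass, move down to (6,0)
Step 7: enter (6,0), '.' pass, move down to (7,0)
Step 8: enter (7,0), '.' pass, move down to (8,0)
Step 9: enter (8,0), '.' pass, move down to (9,0)
Step 10: at (9,0) — EXIT via bottom edge, pos 0
Path length (cell visits): 9

Answer: 9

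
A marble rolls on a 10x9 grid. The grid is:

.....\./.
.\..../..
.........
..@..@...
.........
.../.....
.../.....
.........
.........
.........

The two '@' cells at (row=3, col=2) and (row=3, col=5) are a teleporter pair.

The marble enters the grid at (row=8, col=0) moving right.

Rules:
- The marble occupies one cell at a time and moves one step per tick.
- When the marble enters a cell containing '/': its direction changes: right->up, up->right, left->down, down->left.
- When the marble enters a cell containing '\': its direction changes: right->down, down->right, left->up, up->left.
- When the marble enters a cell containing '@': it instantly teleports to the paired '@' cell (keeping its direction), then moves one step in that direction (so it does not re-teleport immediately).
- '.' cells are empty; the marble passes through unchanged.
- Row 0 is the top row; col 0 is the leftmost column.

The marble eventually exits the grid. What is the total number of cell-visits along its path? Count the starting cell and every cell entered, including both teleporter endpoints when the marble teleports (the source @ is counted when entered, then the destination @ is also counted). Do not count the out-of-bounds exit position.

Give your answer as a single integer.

Answer: 9

Derivation:
Step 1: enter (8,0), '.' pass, move right to (8,1)
Step 2: enter (8,1), '.' pass, move right to (8,2)
Step 3: enter (8,2), '.' pass, move right to (8,3)
Step 4: enter (8,3), '.' pass, move right to (8,4)
Step 5: enter (8,4), '.' pass, move right to (8,5)
Step 6: enter (8,5), '.' pass, move right to (8,6)
Step 7: enter (8,6), '.' pass, move right to (8,7)
Step 8: enter (8,7), '.' pass, move right to (8,8)
Step 9: enter (8,8), '.' pass, move right to (8,9)
Step 10: at (8,9) — EXIT via right edge, pos 8
Path length (cell visits): 9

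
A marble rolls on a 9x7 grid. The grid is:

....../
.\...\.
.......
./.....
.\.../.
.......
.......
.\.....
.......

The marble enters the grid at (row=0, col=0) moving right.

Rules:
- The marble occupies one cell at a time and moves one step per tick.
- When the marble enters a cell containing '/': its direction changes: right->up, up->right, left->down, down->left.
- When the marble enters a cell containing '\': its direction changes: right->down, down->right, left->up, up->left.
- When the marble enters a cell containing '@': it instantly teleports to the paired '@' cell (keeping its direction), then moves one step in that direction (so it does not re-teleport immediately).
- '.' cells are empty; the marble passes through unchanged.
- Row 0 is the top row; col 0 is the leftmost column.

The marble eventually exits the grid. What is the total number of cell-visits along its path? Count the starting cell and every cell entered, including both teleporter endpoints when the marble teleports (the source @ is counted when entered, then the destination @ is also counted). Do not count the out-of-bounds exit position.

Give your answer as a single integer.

Answer: 7

Derivation:
Step 1: enter (0,0), '.' pass, move right to (0,1)
Step 2: enter (0,1), '.' pass, move right to (0,2)
Step 3: enter (0,2), '.' pass, move right to (0,3)
Step 4: enter (0,3), '.' pass, move right to (0,4)
Step 5: enter (0,4), '.' pass, move right to (0,5)
Step 6: enter (0,5), '.' pass, move right to (0,6)
Step 7: enter (0,6), '/' deflects right->up, move up to (-1,6)
Step 8: at (-1,6) — EXIT via top edge, pos 6
Path length (cell visits): 7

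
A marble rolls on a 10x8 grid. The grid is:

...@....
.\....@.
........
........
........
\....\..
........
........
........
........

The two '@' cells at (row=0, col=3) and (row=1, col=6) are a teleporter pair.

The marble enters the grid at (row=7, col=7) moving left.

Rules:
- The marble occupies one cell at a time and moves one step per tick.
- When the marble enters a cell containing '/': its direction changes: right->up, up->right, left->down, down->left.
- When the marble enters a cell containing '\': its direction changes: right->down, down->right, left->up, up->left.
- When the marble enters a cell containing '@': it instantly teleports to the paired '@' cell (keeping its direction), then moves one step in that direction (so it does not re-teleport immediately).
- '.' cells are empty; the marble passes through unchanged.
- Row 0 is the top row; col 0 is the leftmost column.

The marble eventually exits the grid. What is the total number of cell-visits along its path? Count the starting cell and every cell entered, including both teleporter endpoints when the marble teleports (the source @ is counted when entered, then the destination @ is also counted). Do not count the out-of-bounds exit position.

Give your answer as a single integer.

Answer: 8

Derivation:
Step 1: enter (7,7), '.' pass, move left to (7,6)
Step 2: enter (7,6), '.' pass, move left to (7,5)
Step 3: enter (7,5), '.' pass, move left to (7,4)
Step 4: enter (7,4), '.' pass, move left to (7,3)
Step 5: enter (7,3), '.' pass, move left to (7,2)
Step 6: enter (7,2), '.' pass, move left to (7,1)
Step 7: enter (7,1), '.' pass, move left to (7,0)
Step 8: enter (7,0), '.' pass, move left to (7,-1)
Step 9: at (7,-1) — EXIT via left edge, pos 7
Path length (cell visits): 8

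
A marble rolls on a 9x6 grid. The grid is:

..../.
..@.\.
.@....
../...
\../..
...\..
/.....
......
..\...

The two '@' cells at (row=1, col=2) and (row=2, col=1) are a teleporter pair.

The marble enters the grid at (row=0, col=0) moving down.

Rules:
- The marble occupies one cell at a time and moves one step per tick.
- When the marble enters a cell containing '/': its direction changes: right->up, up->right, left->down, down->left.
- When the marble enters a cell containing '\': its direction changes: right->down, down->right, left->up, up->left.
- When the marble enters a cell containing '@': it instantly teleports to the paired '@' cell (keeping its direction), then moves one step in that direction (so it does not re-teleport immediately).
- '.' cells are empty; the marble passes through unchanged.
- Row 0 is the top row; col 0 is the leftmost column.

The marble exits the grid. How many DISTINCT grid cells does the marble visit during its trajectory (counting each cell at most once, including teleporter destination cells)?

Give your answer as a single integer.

Answer: 12

Derivation:
Step 1: enter (0,0), '.' pass, move down to (1,0)
Step 2: enter (1,0), '.' pass, move down to (2,0)
Step 3: enter (2,0), '.' pass, move down to (3,0)
Step 4: enter (3,0), '.' pass, move down to (4,0)
Step 5: enter (4,0), '\' deflects down->right, move right to (4,1)
Step 6: enter (4,1), '.' pass, move right to (4,2)
Step 7: enter (4,2), '.' pass, move right to (4,3)
Step 8: enter (4,3), '/' deflects right->up, move up to (3,3)
Step 9: enter (3,3), '.' pass, move up to (2,3)
Step 10: enter (2,3), '.' pass, move up to (1,3)
Step 11: enter (1,3), '.' pass, move up to (0,3)
Step 12: enter (0,3), '.' pass, move up to (-1,3)
Step 13: at (-1,3) — EXIT via top edge, pos 3
Distinct cells visited: 12 (path length 12)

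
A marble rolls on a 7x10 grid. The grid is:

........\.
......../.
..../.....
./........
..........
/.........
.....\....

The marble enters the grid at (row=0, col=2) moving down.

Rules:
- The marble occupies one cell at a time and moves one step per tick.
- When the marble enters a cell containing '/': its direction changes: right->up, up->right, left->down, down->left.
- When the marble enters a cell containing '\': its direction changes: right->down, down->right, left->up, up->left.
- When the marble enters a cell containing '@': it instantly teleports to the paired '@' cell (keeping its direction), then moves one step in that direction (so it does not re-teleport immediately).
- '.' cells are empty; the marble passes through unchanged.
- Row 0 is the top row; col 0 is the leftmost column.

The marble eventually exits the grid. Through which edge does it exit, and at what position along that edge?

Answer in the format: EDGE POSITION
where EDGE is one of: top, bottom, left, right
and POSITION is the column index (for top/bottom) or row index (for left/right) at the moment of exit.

Step 1: enter (0,2), '.' pass, move down to (1,2)
Step 2: enter (1,2), '.' pass, move down to (2,2)
Step 3: enter (2,2), '.' pass, move down to (3,2)
Step 4: enter (3,2), '.' pass, move down to (4,2)
Step 5: enter (4,2), '.' pass, move down to (5,2)
Step 6: enter (5,2), '.' pass, move down to (6,2)
Step 7: enter (6,2), '.' pass, move down to (7,2)
Step 8: at (7,2) — EXIT via bottom edge, pos 2

Answer: bottom 2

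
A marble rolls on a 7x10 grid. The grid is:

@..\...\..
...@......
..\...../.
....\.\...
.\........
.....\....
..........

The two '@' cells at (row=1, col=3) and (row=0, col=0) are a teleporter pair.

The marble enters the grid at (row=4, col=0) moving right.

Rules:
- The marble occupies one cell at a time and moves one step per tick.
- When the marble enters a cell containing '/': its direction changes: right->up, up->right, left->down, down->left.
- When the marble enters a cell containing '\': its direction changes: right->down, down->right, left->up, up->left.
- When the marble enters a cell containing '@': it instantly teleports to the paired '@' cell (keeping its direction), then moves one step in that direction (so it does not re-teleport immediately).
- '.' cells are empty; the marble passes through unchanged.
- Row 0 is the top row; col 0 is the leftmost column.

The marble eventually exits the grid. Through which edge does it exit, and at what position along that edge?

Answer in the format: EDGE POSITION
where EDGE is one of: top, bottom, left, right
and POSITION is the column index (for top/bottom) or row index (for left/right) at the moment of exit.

Step 1: enter (4,0), '.' pass, move right to (4,1)
Step 2: enter (4,1), '\' deflects right->down, move down to (5,1)
Step 3: enter (5,1), '.' pass, move down to (6,1)
Step 4: enter (6,1), '.' pass, move down to (7,1)
Step 5: at (7,1) — EXIT via bottom edge, pos 1

Answer: bottom 1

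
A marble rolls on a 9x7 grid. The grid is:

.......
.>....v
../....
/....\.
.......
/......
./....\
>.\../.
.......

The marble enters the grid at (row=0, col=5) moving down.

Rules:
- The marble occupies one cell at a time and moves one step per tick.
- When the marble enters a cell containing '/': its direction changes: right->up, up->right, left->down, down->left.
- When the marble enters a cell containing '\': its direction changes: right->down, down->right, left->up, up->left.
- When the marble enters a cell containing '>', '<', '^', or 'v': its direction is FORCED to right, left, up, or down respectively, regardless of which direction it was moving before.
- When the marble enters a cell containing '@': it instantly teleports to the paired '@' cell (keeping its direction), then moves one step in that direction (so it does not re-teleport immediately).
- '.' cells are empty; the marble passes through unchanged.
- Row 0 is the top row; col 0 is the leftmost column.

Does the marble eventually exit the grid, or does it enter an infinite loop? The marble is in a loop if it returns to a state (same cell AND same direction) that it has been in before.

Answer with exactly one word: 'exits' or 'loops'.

Step 1: enter (0,5), '.' pass, move down to (1,5)
Step 2: enter (1,5), '.' pass, move down to (2,5)
Step 3: enter (2,5), '.' pass, move down to (3,5)
Step 4: enter (3,5), '\' deflects down->right, move right to (3,6)
Step 5: enter (3,6), '.' pass, move right to (3,7)
Step 6: at (3,7) — EXIT via right edge, pos 3

Answer: exits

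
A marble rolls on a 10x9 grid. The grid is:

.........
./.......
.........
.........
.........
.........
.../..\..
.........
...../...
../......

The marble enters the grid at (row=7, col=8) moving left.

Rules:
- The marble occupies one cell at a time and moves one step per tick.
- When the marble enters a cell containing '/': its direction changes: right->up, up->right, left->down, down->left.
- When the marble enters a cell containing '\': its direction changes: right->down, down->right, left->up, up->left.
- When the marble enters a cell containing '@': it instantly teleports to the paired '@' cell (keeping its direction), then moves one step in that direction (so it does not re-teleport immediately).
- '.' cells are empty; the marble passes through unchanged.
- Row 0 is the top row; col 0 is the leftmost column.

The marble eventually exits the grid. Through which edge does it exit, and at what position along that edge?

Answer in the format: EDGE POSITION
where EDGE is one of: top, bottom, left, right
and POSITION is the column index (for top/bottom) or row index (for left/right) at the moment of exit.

Answer: left 7

Derivation:
Step 1: enter (7,8), '.' pass, move left to (7,7)
Step 2: enter (7,7), '.' pass, move left to (7,6)
Step 3: enter (7,6), '.' pass, move left to (7,5)
Step 4: enter (7,5), '.' pass, move left to (7,4)
Step 5: enter (7,4), '.' pass, move left to (7,3)
Step 6: enter (7,3), '.' pass, move left to (7,2)
Step 7: enter (7,2), '.' pass, move left to (7,1)
Step 8: enter (7,1), '.' pass, move left to (7,0)
Step 9: enter (7,0), '.' pass, move left to (7,-1)
Step 10: at (7,-1) — EXIT via left edge, pos 7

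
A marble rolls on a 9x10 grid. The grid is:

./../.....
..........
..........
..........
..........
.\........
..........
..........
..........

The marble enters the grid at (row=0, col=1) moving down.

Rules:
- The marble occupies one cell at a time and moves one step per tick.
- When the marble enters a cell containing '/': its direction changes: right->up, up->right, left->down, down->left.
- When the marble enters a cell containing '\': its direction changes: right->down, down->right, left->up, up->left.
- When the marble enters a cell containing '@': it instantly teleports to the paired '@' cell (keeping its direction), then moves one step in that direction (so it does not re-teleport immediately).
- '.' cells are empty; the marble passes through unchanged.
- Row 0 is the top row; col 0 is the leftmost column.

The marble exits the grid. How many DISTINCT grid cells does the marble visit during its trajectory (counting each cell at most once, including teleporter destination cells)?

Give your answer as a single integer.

Answer: 2

Derivation:
Step 1: enter (0,1), '/' deflects down->left, move left to (0,0)
Step 2: enter (0,0), '.' pass, move left to (0,-1)
Step 3: at (0,-1) — EXIT via left edge, pos 0
Distinct cells visited: 2 (path length 2)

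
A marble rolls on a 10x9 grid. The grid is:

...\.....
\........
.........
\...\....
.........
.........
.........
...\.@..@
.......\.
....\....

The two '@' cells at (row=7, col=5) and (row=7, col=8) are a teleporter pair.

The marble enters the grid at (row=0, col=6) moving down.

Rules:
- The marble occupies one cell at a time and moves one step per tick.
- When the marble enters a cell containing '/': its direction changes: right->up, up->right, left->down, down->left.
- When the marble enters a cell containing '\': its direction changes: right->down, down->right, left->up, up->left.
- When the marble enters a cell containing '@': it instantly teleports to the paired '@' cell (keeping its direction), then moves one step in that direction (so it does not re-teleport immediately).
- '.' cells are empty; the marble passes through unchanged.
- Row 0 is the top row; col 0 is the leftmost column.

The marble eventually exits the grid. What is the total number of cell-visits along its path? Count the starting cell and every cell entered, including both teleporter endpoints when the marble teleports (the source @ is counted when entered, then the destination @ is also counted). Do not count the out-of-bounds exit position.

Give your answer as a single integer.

Step 1: enter (0,6), '.' pass, move down to (1,6)
Step 2: enter (1,6), '.' pass, move down to (2,6)
Step 3: enter (2,6), '.' pass, move down to (3,6)
Step 4: enter (3,6), '.' pass, move down to (4,6)
Step 5: enter (4,6), '.' pass, move down to (5,6)
Step 6: enter (5,6), '.' pass, move down to (6,6)
Step 7: enter (6,6), '.' pass, move down to (7,6)
Step 8: enter (7,6), '.' pass, move down to (8,6)
Step 9: enter (8,6), '.' pass, move down to (9,6)
Step 10: enter (9,6), '.' pass, move down to (10,6)
Step 11: at (10,6) — EXIT via bottom edge, pos 6
Path length (cell visits): 10

Answer: 10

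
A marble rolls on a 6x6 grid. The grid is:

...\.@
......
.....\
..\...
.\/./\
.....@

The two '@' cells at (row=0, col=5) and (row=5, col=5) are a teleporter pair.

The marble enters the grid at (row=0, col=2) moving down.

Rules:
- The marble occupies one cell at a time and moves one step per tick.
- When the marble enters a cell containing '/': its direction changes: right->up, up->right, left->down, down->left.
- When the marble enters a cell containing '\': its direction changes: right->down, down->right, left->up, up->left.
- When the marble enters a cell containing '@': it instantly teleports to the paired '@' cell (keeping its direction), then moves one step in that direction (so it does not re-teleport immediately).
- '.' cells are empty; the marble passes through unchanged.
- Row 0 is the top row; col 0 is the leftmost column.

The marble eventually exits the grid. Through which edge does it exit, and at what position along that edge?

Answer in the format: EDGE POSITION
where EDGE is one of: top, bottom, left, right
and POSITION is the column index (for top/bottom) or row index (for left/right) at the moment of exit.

Answer: right 3

Derivation:
Step 1: enter (0,2), '.' pass, move down to (1,2)
Step 2: enter (1,2), '.' pass, move down to (2,2)
Step 3: enter (2,2), '.' pass, move down to (3,2)
Step 4: enter (3,2), '\' deflects down->right, move right to (3,3)
Step 5: enter (3,3), '.' pass, move right to (3,4)
Step 6: enter (3,4), '.' pass, move right to (3,5)
Step 7: enter (3,5), '.' pass, move right to (3,6)
Step 8: at (3,6) — EXIT via right edge, pos 3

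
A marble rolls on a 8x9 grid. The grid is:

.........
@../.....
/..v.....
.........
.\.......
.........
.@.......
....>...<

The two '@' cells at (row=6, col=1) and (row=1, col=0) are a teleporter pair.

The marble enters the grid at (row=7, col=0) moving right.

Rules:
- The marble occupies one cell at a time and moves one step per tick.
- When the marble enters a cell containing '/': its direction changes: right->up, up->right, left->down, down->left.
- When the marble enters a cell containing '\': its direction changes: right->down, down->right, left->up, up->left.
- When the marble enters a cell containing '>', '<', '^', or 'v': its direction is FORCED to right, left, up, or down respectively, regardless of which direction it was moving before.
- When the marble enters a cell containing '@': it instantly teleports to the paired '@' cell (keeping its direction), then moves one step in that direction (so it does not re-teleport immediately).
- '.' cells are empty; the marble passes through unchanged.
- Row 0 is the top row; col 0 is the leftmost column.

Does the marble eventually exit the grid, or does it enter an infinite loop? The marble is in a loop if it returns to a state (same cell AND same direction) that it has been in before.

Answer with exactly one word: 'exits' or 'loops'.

Step 1: enter (7,0), '.' pass, move right to (7,1)
Step 2: enter (7,1), '.' pass, move right to (7,2)
Step 3: enter (7,2), '.' pass, move right to (7,3)
Step 4: enter (7,3), '.' pass, move right to (7,4)
Step 5: enter (7,4), '>' forces right->right, move right to (7,5)
Step 6: enter (7,5), '.' pass, move right to (7,6)
Step 7: enter (7,6), '.' pass, move right to (7,7)
Step 8: enter (7,7), '.' pass, move right to (7,8)
Step 9: enter (7,8), '<' forces right->left, move left to (7,7)
Step 10: enter (7,7), '.' pass, move left to (7,6)
Step 11: enter (7,6), '.' pass, move left to (7,5)
Step 12: enter (7,5), '.' pass, move left to (7,4)
Step 13: enter (7,4), '>' forces left->right, move right to (7,5)
Step 14: at (7,5) dir=right — LOOP DETECTED (seen before)

Answer: loops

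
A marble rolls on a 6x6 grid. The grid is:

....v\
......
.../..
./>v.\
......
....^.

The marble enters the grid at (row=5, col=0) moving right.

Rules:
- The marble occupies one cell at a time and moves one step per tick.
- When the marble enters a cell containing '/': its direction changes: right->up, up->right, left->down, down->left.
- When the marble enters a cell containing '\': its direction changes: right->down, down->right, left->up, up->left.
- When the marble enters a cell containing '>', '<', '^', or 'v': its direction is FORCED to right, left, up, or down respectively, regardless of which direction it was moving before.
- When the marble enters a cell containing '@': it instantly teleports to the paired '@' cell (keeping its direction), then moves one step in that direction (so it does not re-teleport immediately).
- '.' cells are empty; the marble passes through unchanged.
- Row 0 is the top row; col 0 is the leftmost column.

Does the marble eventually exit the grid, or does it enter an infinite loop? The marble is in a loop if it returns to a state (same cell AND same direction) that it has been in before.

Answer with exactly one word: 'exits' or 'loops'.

Answer: loops

Derivation:
Step 1: enter (5,0), '.' pass, move right to (5,1)
Step 2: enter (5,1), '.' pass, move right to (5,2)
Step 3: enter (5,2), '.' pass, move right to (5,3)
Step 4: enter (5,3), '.' pass, move right to (5,4)
Step 5: enter (5,4), '^' forces right->up, move up to (4,4)
Step 6: enter (4,4), '.' pass, move up to (3,4)
Step 7: enter (3,4), '.' pass, move up to (2,4)
Step 8: enter (2,4), '.' pass, move up to (1,4)
Step 9: enter (1,4), '.' pass, move up to (0,4)
Step 10: enter (0,4), 'v' forces up->down, move down to (1,4)
Step 11: enter (1,4), '.' pass, move down to (2,4)
Step 12: enter (2,4), '.' pass, move down to (3,4)
Step 13: enter (3,4), '.' pass, move down to (4,4)
Step 14: enter (4,4), '.' pass, move down to (5,4)
Step 15: enter (5,4), '^' forces down->up, move up to (4,4)
Step 16: at (4,4) dir=up — LOOP DETECTED (seen before)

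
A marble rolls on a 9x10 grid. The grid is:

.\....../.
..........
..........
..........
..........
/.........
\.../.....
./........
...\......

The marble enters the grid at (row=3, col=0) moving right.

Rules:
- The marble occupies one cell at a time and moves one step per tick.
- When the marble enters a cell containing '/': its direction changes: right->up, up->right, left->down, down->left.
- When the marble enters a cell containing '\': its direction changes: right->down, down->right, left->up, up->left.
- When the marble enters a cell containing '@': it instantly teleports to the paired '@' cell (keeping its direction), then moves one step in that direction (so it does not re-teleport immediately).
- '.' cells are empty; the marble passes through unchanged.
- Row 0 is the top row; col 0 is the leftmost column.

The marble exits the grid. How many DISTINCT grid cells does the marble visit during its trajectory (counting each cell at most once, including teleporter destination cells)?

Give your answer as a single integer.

Step 1: enter (3,0), '.' pass, move right to (3,1)
Step 2: enter (3,1), '.' pass, move right to (3,2)
Step 3: enter (3,2), '.' pass, move right to (3,3)
Step 4: enter (3,3), '.' pass, move right to (3,4)
Step 5: enter (3,4), '.' pass, move right to (3,5)
Step 6: enter (3,5), '.' pass, move right to (3,6)
Step 7: enter (3,6), '.' pass, move right to (3,7)
Step 8: enter (3,7), '.' pass, move right to (3,8)
Step 9: enter (3,8), '.' pass, move right to (3,9)
Step 10: enter (3,9), '.' pass, move right to (3,10)
Step 11: at (3,10) — EXIT via right edge, pos 3
Distinct cells visited: 10 (path length 10)

Answer: 10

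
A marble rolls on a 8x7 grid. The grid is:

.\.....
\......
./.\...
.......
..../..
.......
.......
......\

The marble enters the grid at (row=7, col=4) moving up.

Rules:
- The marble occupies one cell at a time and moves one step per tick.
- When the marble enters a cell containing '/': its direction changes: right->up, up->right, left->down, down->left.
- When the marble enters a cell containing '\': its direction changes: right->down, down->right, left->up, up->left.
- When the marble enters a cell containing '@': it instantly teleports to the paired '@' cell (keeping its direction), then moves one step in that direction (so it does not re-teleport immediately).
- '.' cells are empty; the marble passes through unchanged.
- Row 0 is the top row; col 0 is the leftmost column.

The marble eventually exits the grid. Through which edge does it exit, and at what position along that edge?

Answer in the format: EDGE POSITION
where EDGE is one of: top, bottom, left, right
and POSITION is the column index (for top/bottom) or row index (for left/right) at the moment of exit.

Answer: right 4

Derivation:
Step 1: enter (7,4), '.' pass, move up to (6,4)
Step 2: enter (6,4), '.' pass, move up to (5,4)
Step 3: enter (5,4), '.' pass, move up to (4,4)
Step 4: enter (4,4), '/' deflects up->right, move right to (4,5)
Step 5: enter (4,5), '.' pass, move right to (4,6)
Step 6: enter (4,6), '.' pass, move right to (4,7)
Step 7: at (4,7) — EXIT via right edge, pos 4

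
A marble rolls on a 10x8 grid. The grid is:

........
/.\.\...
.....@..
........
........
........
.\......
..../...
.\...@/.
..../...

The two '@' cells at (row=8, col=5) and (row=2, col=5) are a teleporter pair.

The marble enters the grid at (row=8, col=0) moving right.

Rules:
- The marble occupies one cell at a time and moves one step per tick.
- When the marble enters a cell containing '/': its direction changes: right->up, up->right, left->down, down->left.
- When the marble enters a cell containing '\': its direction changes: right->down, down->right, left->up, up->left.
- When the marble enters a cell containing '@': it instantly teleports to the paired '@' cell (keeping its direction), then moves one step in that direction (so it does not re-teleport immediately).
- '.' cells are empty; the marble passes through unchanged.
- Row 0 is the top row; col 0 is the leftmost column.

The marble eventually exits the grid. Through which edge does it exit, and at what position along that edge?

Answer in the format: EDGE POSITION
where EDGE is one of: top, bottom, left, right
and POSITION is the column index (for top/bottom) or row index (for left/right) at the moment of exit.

Answer: bottom 1

Derivation:
Step 1: enter (8,0), '.' pass, move right to (8,1)
Step 2: enter (8,1), '\' deflects right->down, move down to (9,1)
Step 3: enter (9,1), '.' pass, move down to (10,1)
Step 4: at (10,1) — EXIT via bottom edge, pos 1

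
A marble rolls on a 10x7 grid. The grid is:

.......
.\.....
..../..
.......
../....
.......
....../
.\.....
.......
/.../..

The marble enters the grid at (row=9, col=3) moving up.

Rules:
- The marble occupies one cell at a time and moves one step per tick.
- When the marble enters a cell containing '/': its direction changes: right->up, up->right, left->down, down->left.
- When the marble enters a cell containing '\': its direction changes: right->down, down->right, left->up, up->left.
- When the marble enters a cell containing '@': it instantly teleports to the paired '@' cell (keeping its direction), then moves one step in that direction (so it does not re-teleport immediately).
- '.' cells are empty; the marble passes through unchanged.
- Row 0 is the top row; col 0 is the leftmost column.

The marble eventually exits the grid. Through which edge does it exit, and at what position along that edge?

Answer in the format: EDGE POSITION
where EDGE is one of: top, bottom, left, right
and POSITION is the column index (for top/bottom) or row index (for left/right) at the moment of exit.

Step 1: enter (9,3), '.' pass, move up to (8,3)
Step 2: enter (8,3), '.' pass, move up to (7,3)
Step 3: enter (7,3), '.' pass, move up to (6,3)
Step 4: enter (6,3), '.' pass, move up to (5,3)
Step 5: enter (5,3), '.' pass, move up to (4,3)
Step 6: enter (4,3), '.' pass, move up to (3,3)
Step 7: enter (3,3), '.' pass, move up to (2,3)
Step 8: enter (2,3), '.' pass, move up to (1,3)
Step 9: enter (1,3), '.' pass, move up to (0,3)
Step 10: enter (0,3), '.' pass, move up to (-1,3)
Step 11: at (-1,3) — EXIT via top edge, pos 3

Answer: top 3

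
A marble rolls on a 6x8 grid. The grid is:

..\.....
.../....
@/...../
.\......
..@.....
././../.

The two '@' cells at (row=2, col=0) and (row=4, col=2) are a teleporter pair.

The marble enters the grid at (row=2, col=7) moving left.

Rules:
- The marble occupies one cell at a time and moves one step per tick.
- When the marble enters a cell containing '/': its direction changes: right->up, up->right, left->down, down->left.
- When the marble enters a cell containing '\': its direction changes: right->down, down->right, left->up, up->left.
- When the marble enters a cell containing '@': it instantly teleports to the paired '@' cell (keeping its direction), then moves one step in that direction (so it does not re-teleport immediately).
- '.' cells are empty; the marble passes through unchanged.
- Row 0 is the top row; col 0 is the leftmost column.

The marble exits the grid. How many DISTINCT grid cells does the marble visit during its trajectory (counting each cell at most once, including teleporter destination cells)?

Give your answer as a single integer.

Step 1: enter (2,7), '/' deflects left->down, move down to (3,7)
Step 2: enter (3,7), '.' pass, move down to (4,7)
Step 3: enter (4,7), '.' pass, move down to (5,7)
Step 4: enter (5,7), '.' pass, move down to (6,7)
Step 5: at (6,7) — EXIT via bottom edge, pos 7
Distinct cells visited: 4 (path length 4)

Answer: 4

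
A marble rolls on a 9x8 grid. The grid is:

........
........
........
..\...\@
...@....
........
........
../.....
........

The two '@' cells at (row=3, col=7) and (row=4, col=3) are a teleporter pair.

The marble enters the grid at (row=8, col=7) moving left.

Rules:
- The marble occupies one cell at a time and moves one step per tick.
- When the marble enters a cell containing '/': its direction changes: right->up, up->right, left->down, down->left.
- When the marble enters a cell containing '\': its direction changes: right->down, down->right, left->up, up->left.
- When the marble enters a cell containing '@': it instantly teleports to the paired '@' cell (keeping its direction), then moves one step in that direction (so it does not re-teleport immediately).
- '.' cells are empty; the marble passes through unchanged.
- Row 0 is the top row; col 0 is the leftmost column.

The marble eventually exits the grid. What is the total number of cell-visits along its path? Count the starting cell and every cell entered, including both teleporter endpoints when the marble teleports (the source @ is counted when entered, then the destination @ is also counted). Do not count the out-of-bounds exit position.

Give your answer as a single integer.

Answer: 8

Derivation:
Step 1: enter (8,7), '.' pass, move left to (8,6)
Step 2: enter (8,6), '.' pass, move left to (8,5)
Step 3: enter (8,5), '.' pass, move left to (8,4)
Step 4: enter (8,4), '.' pass, move left to (8,3)
Step 5: enter (8,3), '.' pass, move left to (8,2)
Step 6: enter (8,2), '.' pass, move left to (8,1)
Step 7: enter (8,1), '.' pass, move left to (8,0)
Step 8: enter (8,0), '.' pass, move left to (8,-1)
Step 9: at (8,-1) — EXIT via left edge, pos 8
Path length (cell visits): 8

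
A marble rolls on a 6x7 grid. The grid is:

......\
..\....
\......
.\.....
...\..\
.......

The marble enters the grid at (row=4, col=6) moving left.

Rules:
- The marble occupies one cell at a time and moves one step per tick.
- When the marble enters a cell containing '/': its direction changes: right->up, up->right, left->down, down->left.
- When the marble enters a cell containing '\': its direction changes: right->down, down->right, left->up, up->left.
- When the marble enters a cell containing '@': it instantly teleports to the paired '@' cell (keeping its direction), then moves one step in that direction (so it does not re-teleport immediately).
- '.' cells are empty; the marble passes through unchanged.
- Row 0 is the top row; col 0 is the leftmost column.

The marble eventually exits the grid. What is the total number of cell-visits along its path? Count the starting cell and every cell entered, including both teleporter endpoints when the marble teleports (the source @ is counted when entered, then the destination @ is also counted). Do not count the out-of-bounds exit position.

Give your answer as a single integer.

Answer: 11

Derivation:
Step 1: enter (4,6), '\' deflects left->up, move up to (3,6)
Step 2: enter (3,6), '.' pass, move up to (2,6)
Step 3: enter (2,6), '.' pass, move up to (1,6)
Step 4: enter (1,6), '.' pass, move up to (0,6)
Step 5: enter (0,6), '\' deflects up->left, move left to (0,5)
Step 6: enter (0,5), '.' pass, move left to (0,4)
Step 7: enter (0,4), '.' pass, move left to (0,3)
Step 8: enter (0,3), '.' pass, move left to (0,2)
Step 9: enter (0,2), '.' pass, move left to (0,1)
Step 10: enter (0,1), '.' pass, move left to (0,0)
Step 11: enter (0,0), '.' pass, move left to (0,-1)
Step 12: at (0,-1) — EXIT via left edge, pos 0
Path length (cell visits): 11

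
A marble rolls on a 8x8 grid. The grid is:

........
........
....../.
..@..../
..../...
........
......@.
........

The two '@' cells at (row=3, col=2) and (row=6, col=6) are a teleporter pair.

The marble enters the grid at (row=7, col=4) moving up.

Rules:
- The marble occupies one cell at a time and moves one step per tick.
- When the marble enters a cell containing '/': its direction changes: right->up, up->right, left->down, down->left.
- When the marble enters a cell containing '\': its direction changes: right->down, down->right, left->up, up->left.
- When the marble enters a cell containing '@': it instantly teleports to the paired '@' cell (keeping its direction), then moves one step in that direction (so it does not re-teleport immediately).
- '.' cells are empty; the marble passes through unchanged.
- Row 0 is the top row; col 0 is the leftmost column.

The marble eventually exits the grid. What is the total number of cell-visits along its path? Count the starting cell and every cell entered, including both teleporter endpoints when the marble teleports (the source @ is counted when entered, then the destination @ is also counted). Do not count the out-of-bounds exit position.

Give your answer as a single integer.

Answer: 7

Derivation:
Step 1: enter (7,4), '.' pass, move up to (6,4)
Step 2: enter (6,4), '.' pass, move up to (5,4)
Step 3: enter (5,4), '.' pass, move up to (4,4)
Step 4: enter (4,4), '/' deflects up->right, move right to (4,5)
Step 5: enter (4,5), '.' pass, move right to (4,6)
Step 6: enter (4,6), '.' pass, move right to (4,7)
Step 7: enter (4,7), '.' pass, move right to (4,8)
Step 8: at (4,8) — EXIT via right edge, pos 4
Path length (cell visits): 7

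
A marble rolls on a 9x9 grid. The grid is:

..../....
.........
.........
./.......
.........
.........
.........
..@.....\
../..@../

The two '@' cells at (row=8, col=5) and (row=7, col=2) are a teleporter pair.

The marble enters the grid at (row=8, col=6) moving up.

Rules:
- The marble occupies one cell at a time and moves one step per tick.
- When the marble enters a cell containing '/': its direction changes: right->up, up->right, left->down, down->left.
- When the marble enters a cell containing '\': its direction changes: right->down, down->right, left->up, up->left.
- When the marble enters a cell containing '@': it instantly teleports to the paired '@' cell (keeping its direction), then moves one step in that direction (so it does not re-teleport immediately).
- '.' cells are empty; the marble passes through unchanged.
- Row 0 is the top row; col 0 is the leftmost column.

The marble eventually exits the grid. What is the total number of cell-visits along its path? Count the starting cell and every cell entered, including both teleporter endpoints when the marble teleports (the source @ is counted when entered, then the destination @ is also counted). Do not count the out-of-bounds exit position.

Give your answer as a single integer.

Answer: 9

Derivation:
Step 1: enter (8,6), '.' pass, move up to (7,6)
Step 2: enter (7,6), '.' pass, move up to (6,6)
Step 3: enter (6,6), '.' pass, move up to (5,6)
Step 4: enter (5,6), '.' pass, move up to (4,6)
Step 5: enter (4,6), '.' pass, move up to (3,6)
Step 6: enter (3,6), '.' pass, move up to (2,6)
Step 7: enter (2,6), '.' pass, move up to (1,6)
Step 8: enter (1,6), '.' pass, move up to (0,6)
Step 9: enter (0,6), '.' pass, move up to (-1,6)
Step 10: at (-1,6) — EXIT via top edge, pos 6
Path length (cell visits): 9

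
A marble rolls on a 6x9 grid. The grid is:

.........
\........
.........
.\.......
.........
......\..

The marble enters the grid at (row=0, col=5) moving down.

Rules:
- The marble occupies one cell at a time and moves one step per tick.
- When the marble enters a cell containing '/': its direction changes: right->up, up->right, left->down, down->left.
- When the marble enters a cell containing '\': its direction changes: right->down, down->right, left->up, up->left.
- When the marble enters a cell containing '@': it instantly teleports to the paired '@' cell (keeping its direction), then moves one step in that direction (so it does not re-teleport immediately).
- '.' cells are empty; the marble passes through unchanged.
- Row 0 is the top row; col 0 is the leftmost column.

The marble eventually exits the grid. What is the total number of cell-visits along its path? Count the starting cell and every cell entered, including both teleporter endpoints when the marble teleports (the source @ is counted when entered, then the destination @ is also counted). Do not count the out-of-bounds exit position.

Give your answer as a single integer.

Step 1: enter (0,5), '.' pass, move down to (1,5)
Step 2: enter (1,5), '.' pass, move down to (2,5)
Step 3: enter (2,5), '.' pass, move down to (3,5)
Step 4: enter (3,5), '.' pass, move down to (4,5)
Step 5: enter (4,5), '.' pass, move down to (5,5)
Step 6: enter (5,5), '.' pass, move down to (6,5)
Step 7: at (6,5) — EXIT via bottom edge, pos 5
Path length (cell visits): 6

Answer: 6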